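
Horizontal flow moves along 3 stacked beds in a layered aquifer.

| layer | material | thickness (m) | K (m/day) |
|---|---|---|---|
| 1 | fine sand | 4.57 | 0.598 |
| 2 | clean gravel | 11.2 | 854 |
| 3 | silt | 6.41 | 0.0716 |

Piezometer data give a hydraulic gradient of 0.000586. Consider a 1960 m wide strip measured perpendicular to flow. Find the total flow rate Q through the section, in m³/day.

Flow is parallel to layering, so each bed carries its own Darcy discharge and the transmissivities add.
Σ(K_i·b_i) = 0.598×4.57 + 854×11.2 + 0.0716×6.41 = 9568 m²/day.
Hydraulic gradient i = 0.000586.
Q = Σ(K_i·b_i) · W · i = 9568 × 1960 × 0.0005860 = 10989 m³/day.

11000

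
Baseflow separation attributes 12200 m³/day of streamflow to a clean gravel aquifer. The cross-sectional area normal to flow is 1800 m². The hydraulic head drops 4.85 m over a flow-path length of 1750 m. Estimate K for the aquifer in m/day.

2450

Hydraulic gradient i = Δh / L = 4.85 / 1750 = 0.002771.
From Q = K·A·i, K = Q / (A·i) = 12200 / (1800 × 0.002771) = 2446 m/day.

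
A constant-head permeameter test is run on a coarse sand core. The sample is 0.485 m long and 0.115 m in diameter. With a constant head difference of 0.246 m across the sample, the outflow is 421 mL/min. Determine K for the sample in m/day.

Cross-sectional area A = π·(d/2)² = π × (0.115/2)² = 0.01039 m².
Convert discharge: 421 mL/min = 7.017e-06 m³/s.
Darcy's law rearranged: K = Q·L / (A·Δh) = 7.017e-06 × 0.485 / (0.01039 × 0.246) = 0.001332 m/s = 115.1 m/day.

115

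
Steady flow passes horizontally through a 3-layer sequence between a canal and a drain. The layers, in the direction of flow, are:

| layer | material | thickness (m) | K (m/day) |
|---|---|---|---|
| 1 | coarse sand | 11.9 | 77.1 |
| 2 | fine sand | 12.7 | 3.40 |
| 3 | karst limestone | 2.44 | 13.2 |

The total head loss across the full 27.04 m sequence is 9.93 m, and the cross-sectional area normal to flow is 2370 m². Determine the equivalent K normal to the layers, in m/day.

6.64

Flow is perpendicular to layering, so the layers act in series and the equivalent K is the thickness-weighted harmonic mean.
Total thickness L = 11.9 + 12.7 + 2.44 = 27.04 m.
Σ(b_i/K_i) = 11.9/77.1 + 12.7/3.40 + 2.44/13.2 = 4.074 d.
K_eq = L / Σ(b_i/K_i) = 27.04 / 4.074 = 6.636 m/day.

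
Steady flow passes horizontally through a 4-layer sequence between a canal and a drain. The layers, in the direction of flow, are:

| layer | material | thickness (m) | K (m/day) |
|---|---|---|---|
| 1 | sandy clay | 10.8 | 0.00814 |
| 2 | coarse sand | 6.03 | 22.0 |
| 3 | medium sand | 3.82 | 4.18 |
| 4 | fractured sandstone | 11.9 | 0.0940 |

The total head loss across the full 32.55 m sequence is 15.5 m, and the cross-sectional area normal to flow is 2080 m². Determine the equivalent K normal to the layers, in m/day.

Flow is perpendicular to layering, so the layers act in series and the equivalent K is the thickness-weighted harmonic mean.
Total thickness L = 10.8 + 6.03 + 3.82 + 11.9 = 32.55 m.
Σ(b_i/K_i) = 10.8/0.00814 + 6.03/22.0 + 3.82/4.18 + 11.9/0.0940 = 1455 d.
K_eq = L / Σ(b_i/K_i) = 32.55 / 1455 = 0.02238 m/day.

0.0224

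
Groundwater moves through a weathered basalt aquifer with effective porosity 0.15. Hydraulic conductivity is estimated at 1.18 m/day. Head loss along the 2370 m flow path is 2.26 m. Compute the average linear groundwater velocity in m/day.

0.00750

Hydraulic gradient i = Δh / L = 2.26 / 2370 = 0.0009536.
Darcy flux q = K · i = 1.180 × 0.0009536 = 0.001125 m/day.
Seepage velocity v = q / n_e = 0.001125 / 0.15 = 0.007502 m/day.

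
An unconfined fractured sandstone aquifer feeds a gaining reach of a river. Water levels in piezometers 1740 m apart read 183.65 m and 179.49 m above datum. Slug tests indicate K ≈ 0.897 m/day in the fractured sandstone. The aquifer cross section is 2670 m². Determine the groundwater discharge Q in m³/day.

5.73

Hydraulic gradient i = (183.65 − 179.49) / 1740 = 4.16 / 1740 = 0.002391.
Darcy's law: Q = K · A · i = 0.8970 × 2670 × 0.002391 = 5.726 m³/day.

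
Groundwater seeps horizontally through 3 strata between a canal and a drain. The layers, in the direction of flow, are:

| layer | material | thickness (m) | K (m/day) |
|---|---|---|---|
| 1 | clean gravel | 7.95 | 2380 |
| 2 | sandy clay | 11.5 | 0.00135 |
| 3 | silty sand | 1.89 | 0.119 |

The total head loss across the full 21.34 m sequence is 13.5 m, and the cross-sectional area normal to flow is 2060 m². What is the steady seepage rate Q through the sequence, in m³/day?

Flow is perpendicular to layering, so the layers act in series and the equivalent K is the thickness-weighted harmonic mean.
Total thickness L = 7.95 + 11.5 + 1.89 = 21.34 m.
Σ(b_i/K_i) = 7.95/2380 + 11.5/0.00135 + 1.89/0.119 = 8534 d.
K_eq = L / Σ(b_i/K_i) = 21.34 / 8534 = 0.002500 m/day.
Q = K_eq · A · (Δh/L) = 0.002500 × 2060 × (13.5/21.34) = 3.259 m³/day.

3.26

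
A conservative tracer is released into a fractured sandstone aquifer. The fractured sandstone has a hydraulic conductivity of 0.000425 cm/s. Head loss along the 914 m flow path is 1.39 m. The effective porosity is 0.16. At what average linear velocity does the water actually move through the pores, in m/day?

Convert K: 0.000425 cm/s × 864 = 0.3672 m/day.
Hydraulic gradient i = Δh / L = 1.39 / 914 = 0.001521.
Darcy flux q = K · i = 0.3672 × 0.001521 = 0.0005584 m/day.
Seepage velocity v = q / n_e = 0.0005584 / 0.16 = 0.003490 m/day.

0.00349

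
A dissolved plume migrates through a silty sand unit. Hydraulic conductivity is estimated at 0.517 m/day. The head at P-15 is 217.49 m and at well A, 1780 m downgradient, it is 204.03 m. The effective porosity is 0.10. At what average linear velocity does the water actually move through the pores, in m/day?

0.0391

Hydraulic gradient i = (217.49 − 204.03) / 1780 = 13.46 / 1780 = 0.007562.
Darcy flux q = K · i = 0.5170 × 0.007562 = 0.003909 m/day.
Seepage velocity v = q / n_e = 0.003909 / 0.10 = 0.03909 m/day.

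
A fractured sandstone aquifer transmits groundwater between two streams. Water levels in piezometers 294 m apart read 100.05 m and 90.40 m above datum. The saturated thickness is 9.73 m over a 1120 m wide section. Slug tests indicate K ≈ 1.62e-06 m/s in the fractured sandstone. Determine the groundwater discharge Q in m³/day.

Convert K: 1.62e-06 m/s × 86400 = 0.1400 m/day.
Cross-sectional area A = 1120 × 9.73 = 10898 m².
Hydraulic gradient i = (100.05 − 90.40) / 294 = 9.65 / 294 = 0.03282.
Darcy's law: Q = K · A · i = 0.1400 × 10898 × 0.03282 = 50.07 m³/day.

50.1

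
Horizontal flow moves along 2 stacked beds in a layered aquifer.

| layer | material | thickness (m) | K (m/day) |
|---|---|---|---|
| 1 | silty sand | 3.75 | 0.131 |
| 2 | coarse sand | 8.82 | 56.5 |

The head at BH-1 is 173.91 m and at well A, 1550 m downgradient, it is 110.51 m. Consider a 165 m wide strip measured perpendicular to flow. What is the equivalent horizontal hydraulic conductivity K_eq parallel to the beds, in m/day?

39.7

Flow is parallel to layering, so each bed carries its own Darcy discharge and the transmissivities add.
Σ(K_i·b_i) = 0.131×3.75 + 56.5×8.82 = 498.8 m²/day.
Total thickness b = 12.57 m, so K_eq = Σ(K_i·b_i)/b = 39.68 m/day.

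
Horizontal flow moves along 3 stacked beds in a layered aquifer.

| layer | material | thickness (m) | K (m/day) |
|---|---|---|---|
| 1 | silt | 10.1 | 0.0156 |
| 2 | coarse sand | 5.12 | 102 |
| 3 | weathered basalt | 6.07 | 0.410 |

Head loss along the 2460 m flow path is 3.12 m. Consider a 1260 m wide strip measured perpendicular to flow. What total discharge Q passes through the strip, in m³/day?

Flow is parallel to layering, so each bed carries its own Darcy discharge and the transmissivities add.
Σ(K_i·b_i) = 0.0156×10.1 + 102×5.12 + 0.410×6.07 = 524.9 m²/day.
Hydraulic gradient i = Δh / L = 3.12 / 2460 = 0.001268.
Q = Σ(K_i·b_i) · W · i = 524.9 × 1260 × 0.001268 = 838.8 m³/day.

839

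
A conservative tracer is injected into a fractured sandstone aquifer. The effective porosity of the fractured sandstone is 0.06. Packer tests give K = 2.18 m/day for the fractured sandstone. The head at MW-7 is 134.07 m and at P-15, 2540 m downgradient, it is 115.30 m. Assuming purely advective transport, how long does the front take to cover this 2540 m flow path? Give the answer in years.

25.9

Hydraulic gradient i = (134.07 − 115.30) / 2540 = 18.77 / 2540 = 0.007390.
Darcy flux q = K · i = 2.180 × 0.007390 = 0.01611 m/day.
Seepage velocity v = q / n_e = 0.01611 / 0.06 = 0.2685 m/day.
Travel time t = L / v = 2540 / 0.2685 = 9460 days = 25.90 years.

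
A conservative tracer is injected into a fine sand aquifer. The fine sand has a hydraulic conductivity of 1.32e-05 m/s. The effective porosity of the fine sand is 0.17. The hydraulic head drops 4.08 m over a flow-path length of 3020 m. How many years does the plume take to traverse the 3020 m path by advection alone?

Convert K: 1.32e-05 m/s × 86400 = 1.140 m/day.
Hydraulic gradient i = Δh / L = 4.08 / 3020 = 0.001351.
Darcy flux q = K · i = 1.140 × 0.001351 = 0.001541 m/day.
Seepage velocity v = q / n_e = 0.001541 / 0.17 = 0.009063 m/day.
Travel time t = L / v = 3020 / 0.009063 = 3.332e+05 days = 912.3 years.

912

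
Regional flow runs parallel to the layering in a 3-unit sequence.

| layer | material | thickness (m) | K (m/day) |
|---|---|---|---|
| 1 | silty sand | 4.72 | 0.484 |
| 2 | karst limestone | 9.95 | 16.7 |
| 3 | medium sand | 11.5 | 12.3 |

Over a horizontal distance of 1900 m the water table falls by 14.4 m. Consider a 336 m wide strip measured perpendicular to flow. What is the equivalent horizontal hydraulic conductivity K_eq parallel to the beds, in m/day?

11.8

Flow is parallel to layering, so each bed carries its own Darcy discharge and the transmissivities add.
Σ(K_i·b_i) = 0.484×4.72 + 16.7×9.95 + 12.3×11.5 = 309.9 m²/day.
Total thickness b = 26.17 m, so K_eq = Σ(K_i·b_i)/b = 11.84 m/day.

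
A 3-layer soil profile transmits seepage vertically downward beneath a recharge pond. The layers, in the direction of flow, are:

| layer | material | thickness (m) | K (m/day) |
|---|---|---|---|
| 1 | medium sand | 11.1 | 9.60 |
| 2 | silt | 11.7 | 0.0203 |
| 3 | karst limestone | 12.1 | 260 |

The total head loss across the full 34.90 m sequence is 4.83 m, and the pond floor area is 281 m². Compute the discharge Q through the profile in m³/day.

2.35

Flow is perpendicular to layering, so the layers act in series and the equivalent K is the thickness-weighted harmonic mean.
Total thickness L = 11.1 + 11.7 + 12.1 = 34.90 m.
Σ(b_i/K_i) = 11.1/9.60 + 11.7/0.0203 + 12.1/260 = 577.6 d.
K_eq = L / Σ(b_i/K_i) = 34.90 / 577.6 = 0.06043 m/day.
Q = K_eq · A · (Δh/L) = 0.06043 × 281 × (4.83/34.90) = 2.350 m³/day.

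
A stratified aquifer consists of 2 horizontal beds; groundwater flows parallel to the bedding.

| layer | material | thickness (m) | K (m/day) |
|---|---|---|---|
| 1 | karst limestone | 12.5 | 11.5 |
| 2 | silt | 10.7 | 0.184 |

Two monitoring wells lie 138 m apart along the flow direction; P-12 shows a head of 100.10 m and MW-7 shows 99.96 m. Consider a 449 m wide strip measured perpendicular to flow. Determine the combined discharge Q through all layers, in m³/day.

Flow is parallel to layering, so each bed carries its own Darcy discharge and the transmissivities add.
Σ(K_i·b_i) = 11.5×12.5 + 0.184×10.7 = 145.7 m²/day.
Hydraulic gradient i = (100.10 − 99.96) / 138 = 0.14 / 138 = 0.001014.
Q = Σ(K_i·b_i) · W · i = 145.7 × 449 × 0.001014 = 66.38 m³/day.

66.4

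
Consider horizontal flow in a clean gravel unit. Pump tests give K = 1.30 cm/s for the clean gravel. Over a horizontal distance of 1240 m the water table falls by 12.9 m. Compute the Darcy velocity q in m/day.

Convert K: 1.30 cm/s × 864 = 1123 m/day.
Hydraulic gradient i = Δh / L = 12.9 / 1240 = 0.01040.
Specific discharge q = K · i = 1123 × 0.01040 = 11.68 m/day.

11.7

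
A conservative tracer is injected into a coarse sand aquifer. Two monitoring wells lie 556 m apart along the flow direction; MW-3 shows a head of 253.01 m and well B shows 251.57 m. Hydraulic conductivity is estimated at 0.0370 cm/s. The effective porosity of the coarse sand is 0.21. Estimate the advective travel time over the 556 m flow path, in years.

3.86

Convert K: 0.0370 cm/s × 864 = 31.97 m/day.
Hydraulic gradient i = (253.01 − 251.57) / 556 = 1.44 / 556 = 0.002590.
Darcy flux q = K · i = 31.97 × 0.002590 = 0.08279 m/day.
Seepage velocity v = q / n_e = 0.08279 / 0.21 = 0.3943 m/day.
Travel time t = L / v = 556 / 0.3943 = 1410 days = 3.861 years.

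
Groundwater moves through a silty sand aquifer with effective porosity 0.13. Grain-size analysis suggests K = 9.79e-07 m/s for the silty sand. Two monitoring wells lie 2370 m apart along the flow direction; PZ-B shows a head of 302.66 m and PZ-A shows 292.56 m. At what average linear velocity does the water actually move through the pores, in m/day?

Convert K: 9.79e-07 m/s × 86400 = 0.08459 m/day.
Hydraulic gradient i = (302.66 − 292.56) / 2370 = 10.1 / 2370 = 0.004262.
Darcy flux q = K · i = 0.08459 × 0.004262 = 0.0003605 m/day.
Seepage velocity v = q / n_e = 0.0003605 / 0.13 = 0.002773 m/day.

0.00277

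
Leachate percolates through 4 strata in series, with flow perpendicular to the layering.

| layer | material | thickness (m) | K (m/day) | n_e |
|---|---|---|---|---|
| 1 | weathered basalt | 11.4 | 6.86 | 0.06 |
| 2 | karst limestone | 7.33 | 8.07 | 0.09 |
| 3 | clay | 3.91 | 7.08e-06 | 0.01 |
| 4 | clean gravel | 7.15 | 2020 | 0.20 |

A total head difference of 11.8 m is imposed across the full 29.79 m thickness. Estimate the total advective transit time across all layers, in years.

360

With flow normal to the layers, continuity requires the same specific discharge q through every layer.
Σ(b_i/K_i) = 11.4/6.86 + 7.33/8.07 + 3.91/7.08e-06 + 7.15/2020 = 5.523e+05 d.
q = Δh / Σ(b_i/K_i) = 11.8 / 5.523e+05 = 2.137e-05 m/day.
In each layer the seepage velocity is v_i = q/n_i, so the layer transit time is t_i = b_i·n_i / q:
  layer 1 (weathered basalt): t_1 = 11.4 × 0.06 / 2.137e-05 = 32013 d
  layer 2 (karst limestone): t_2 = 7.33 × 0.09 / 2.137e-05 = 30875 d
  layer 3 (clay): t_3 = 3.91 × 0.01 / 2.137e-05 = 1830 d
  layer 4 (clean gravel): t_4 = 7.15 × 0.20 / 2.137e-05 = 66927 d
Total t = Σ t_i = 1.316e+05 days = 360.4 years.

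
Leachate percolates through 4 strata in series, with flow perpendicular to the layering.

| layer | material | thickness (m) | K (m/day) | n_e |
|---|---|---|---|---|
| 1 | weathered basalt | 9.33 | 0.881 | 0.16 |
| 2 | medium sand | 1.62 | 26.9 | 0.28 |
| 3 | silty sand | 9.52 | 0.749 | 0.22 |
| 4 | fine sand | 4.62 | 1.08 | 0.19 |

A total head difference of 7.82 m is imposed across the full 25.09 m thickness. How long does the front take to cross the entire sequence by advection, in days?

With flow normal to the layers, continuity requires the same specific discharge q through every layer.
Σ(b_i/K_i) = 9.33/0.881 + 1.62/26.9 + 9.52/0.749 + 4.62/1.08 = 27.64 d.
q = Δh / Σ(b_i/K_i) = 7.82 / 27.64 = 0.2829 m/day.
In each layer the seepage velocity is v_i = q/n_i, so the layer transit time is t_i = b_i·n_i / q:
  layer 1 (weathered basalt): t_1 = 9.33 × 0.16 / 0.2829 = 5.276 d
  layer 2 (medium sand): t_2 = 1.62 × 0.28 / 0.2829 = 1.603 d
  layer 3 (silty sand): t_3 = 9.52 × 0.22 / 0.2829 = 7.402 d
  layer 4 (fine sand): t_4 = 4.62 × 0.19 / 0.2829 = 3.102 d
Total t = Σ t_i = 17.38 days.

17.4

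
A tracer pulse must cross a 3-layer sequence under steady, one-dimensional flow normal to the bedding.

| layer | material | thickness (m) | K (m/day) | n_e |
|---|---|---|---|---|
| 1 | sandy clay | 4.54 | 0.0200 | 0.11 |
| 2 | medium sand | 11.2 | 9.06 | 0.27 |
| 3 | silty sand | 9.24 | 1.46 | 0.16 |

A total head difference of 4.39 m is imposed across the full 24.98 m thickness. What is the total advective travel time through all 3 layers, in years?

0.732

With flow normal to the layers, continuity requires the same specific discharge q through every layer.
Σ(b_i/K_i) = 4.54/0.0200 + 11.2/9.06 + 9.24/1.46 = 234.6 d.
q = Δh / Σ(b_i/K_i) = 4.39 / 234.6 = 0.01872 m/day.
In each layer the seepage velocity is v_i = q/n_i, so the layer transit time is t_i = b_i·n_i / q:
  layer 1 (sandy clay): t_1 = 4.54 × 0.11 / 0.01872 = 26.68 d
  layer 2 (medium sand): t_2 = 11.2 × 0.27 / 0.01872 = 161.6 d
  layer 3 (silty sand): t_3 = 9.24 × 0.16 / 0.01872 = 78.99 d
Total t = Σ t_i = 267.3 days = 0.7317 years.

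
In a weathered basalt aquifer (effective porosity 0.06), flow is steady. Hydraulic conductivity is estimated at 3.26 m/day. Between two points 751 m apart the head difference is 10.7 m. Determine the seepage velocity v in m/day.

0.774

Hydraulic gradient i = Δh / L = 10.7 / 751 = 0.01425.
Darcy flux q = K · i = 3.260 × 0.01425 = 0.04645 m/day.
Seepage velocity v = q / n_e = 0.04645 / 0.06 = 0.7741 m/day.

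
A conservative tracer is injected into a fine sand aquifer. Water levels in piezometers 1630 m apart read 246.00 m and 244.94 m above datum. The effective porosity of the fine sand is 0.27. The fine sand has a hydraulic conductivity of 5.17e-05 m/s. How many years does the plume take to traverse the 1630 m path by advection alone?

415

Convert K: 5.17e-05 m/s × 86400 = 4.467 m/day.
Hydraulic gradient i = (246.00 − 244.94) / 1630 = 1.06 / 1630 = 0.0006503.
Darcy flux q = K · i = 4.467 × 0.0006503 = 0.002905 m/day.
Seepage velocity v = q / n_e = 0.002905 / 0.27 = 0.01076 m/day.
Travel time t = L / v = 1630 / 0.01076 = 1.515e+05 days = 414.8 years.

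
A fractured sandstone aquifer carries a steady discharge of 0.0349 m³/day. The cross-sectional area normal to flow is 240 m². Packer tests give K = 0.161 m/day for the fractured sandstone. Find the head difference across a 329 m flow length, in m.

0.297

From Q = K·A·i, i = Q / (K·A) = 0.0349 / (0.1610 × 240.0) = 0.0009032.
Head loss Δh = i · L = 0.0009032 × 329 = 0.2972 m.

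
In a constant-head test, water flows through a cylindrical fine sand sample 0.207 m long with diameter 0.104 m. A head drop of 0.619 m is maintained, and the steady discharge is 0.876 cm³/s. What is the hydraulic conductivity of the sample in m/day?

Cross-sectional area A = π·(d/2)² = π × (0.104/2)² = 0.008495 m².
Convert discharge: 0.876 cm³/s = 8.760e-07 m³/s.
Darcy's law rearranged: K = Q·L / (A·Δh) = 8.760e-07 × 0.207 / (0.008495 × 0.619) = 3.448e-05 m/s = 2.979 m/day.

2.98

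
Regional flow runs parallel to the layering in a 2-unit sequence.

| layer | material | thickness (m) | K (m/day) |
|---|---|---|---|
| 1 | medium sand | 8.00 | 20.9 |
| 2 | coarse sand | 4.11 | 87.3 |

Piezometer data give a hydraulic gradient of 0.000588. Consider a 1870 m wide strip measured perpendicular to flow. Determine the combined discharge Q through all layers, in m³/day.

578

Flow is parallel to layering, so each bed carries its own Darcy discharge and the transmissivities add.
Σ(K_i·b_i) = 20.9×8.00 + 87.3×4.11 = 526.0 m²/day.
Hydraulic gradient i = 0.000588.
Q = Σ(K_i·b_i) · W · i = 526.0 × 1870 × 0.0005880 = 578.4 m³/day.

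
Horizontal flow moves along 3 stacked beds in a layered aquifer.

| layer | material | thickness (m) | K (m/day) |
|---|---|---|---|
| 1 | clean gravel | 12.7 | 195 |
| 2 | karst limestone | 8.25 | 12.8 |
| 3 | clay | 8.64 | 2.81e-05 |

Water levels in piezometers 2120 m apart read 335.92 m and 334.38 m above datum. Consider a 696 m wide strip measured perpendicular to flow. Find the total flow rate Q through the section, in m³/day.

1310

Flow is parallel to layering, so each bed carries its own Darcy discharge and the transmissivities add.
Σ(K_i·b_i) = 195×12.7 + 12.8×8.25 + 2.81e-05×8.64 = 2582 m²/day.
Hydraulic gradient i = (335.92 − 334.38) / 2120 = 1.54 / 2120 = 0.0007264.
Q = Σ(K_i·b_i) · W · i = 2582 × 696 × 0.0007264 = 1305 m³/day.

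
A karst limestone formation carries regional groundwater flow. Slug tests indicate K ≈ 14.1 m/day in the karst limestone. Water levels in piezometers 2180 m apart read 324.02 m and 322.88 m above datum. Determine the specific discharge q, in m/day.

0.00737

Hydraulic gradient i = (324.02 − 322.88) / 2180 = 1.14 / 2180 = 0.0005229.
Specific discharge q = K · i = 14.10 × 0.0005229 = 0.007373 m/day.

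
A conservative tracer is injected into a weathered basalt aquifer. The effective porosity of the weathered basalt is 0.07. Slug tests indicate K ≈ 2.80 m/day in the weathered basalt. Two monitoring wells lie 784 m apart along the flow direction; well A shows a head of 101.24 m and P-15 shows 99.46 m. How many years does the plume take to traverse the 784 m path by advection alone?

Hydraulic gradient i = (101.24 − 99.46) / 784 = 1.78 / 784 = 0.002270.
Darcy flux q = K · i = 2.800 × 0.002270 = 0.006357 m/day.
Seepage velocity v = q / n_e = 0.006357 / 0.07 = 0.09082 m/day.
Travel time t = L / v = 784 / 0.09082 = 8633 days = 23.64 years.

23.6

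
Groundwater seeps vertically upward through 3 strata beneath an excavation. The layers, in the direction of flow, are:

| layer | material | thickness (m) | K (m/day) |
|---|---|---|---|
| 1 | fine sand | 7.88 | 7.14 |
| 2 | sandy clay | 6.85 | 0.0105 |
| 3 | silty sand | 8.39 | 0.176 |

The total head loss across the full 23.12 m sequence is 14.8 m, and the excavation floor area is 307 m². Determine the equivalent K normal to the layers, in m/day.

Flow is perpendicular to layering, so the layers act in series and the equivalent K is the thickness-weighted harmonic mean.
Total thickness L = 7.88 + 6.85 + 8.39 = 23.12 m.
Σ(b_i/K_i) = 7.88/7.14 + 6.85/0.0105 + 8.39/0.176 = 701.2 d.
K_eq = L / Σ(b_i/K_i) = 23.12 / 701.2 = 0.03297 m/day.

0.0330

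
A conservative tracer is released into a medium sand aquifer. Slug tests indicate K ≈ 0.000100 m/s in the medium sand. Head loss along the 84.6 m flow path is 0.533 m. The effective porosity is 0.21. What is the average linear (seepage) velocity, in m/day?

Convert K: 0.000100 m/s × 86400 = 8.640 m/day.
Hydraulic gradient i = Δh / L = 0.533 / 84.6 = 0.006300.
Darcy flux q = K · i = 8.640 × 0.006300 = 0.05443 m/day.
Seepage velocity v = q / n_e = 0.05443 / 0.21 = 0.2592 m/day.

0.259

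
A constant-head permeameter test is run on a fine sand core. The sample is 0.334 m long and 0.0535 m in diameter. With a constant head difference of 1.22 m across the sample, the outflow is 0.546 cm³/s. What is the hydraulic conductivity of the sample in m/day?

5.75

Cross-sectional area A = π·(d/2)² = π × (0.0535/2)² = 0.002248 m².
Convert discharge: 0.546 cm³/s = 5.460e-07 m³/s.
Darcy's law rearranged: K = Q·L / (A·Δh) = 5.460e-07 × 0.334 / (0.002248 × 1.22) = 6.649e-05 m/s = 5.745 m/day.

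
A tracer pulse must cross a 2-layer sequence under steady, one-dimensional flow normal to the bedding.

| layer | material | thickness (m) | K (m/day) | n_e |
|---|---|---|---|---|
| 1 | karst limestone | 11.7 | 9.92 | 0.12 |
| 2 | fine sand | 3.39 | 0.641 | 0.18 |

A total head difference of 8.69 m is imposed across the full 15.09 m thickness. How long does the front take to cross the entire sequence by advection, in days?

1.50

With flow normal to the layers, continuity requires the same specific discharge q through every layer.
Σ(b_i/K_i) = 11.7/9.92 + 3.39/0.641 = 6.468 d.
q = Δh / Σ(b_i/K_i) = 8.69 / 6.468 = 1.344 m/day.
In each layer the seepage velocity is v_i = q/n_i, so the layer transit time is t_i = b_i·n_i / q:
  layer 1 (karst limestone): t_1 = 11.7 × 0.12 / 1.344 = 1.045 d
  layer 2 (fine sand): t_2 = 3.39 × 0.18 / 1.344 = 0.4542 d
Total t = Σ t_i = 1.499 days.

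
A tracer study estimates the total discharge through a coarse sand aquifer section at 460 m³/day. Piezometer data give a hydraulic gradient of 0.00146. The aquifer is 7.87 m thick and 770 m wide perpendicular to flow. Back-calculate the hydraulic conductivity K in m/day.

Cross-sectional area A = 770 × 7.87 = 6060 m².
Hydraulic gradient i = 0.00146.
From Q = K·A·i, K = Q / (A·i) = 460 / (6060 × 0.001460) = 51.99 m/day.

52.0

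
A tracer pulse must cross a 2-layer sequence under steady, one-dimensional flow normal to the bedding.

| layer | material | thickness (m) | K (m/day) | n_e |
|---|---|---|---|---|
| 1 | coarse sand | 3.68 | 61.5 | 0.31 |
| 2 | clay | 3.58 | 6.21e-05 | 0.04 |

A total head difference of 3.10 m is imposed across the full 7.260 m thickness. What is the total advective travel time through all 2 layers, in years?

65.4

With flow normal to the layers, continuity requires the same specific discharge q through every layer.
Σ(b_i/K_i) = 3.68/61.5 + 3.58/6.21e-05 = 57649 d.
q = Δh / Σ(b_i/K_i) = 3.10 / 57649 = 5.377e-05 m/day.
In each layer the seepage velocity is v_i = q/n_i, so the layer transit time is t_i = b_i·n_i / q:
  layer 1 (coarse sand): t_1 = 3.68 × 0.31 / 5.377e-05 = 21215 d
  layer 2 (clay): t_2 = 3.58 × 0.04 / 5.377e-05 = 2663 d
Total t = Σ t_i = 23878 days = 65.37 years.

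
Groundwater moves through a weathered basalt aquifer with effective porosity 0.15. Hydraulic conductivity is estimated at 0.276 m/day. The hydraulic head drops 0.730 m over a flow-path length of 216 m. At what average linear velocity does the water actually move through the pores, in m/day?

0.00622

Hydraulic gradient i = Δh / L = 0.730 / 216 = 0.003380.
Darcy flux q = K · i = 0.2760 × 0.003380 = 0.0009328 m/day.
Seepage velocity v = q / n_e = 0.0009328 / 0.15 = 0.006219 m/day.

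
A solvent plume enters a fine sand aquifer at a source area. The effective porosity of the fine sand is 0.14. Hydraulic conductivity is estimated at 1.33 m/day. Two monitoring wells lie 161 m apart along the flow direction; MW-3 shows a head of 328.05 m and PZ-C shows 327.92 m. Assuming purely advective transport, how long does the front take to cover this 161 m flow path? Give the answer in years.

57.5

Hydraulic gradient i = (328.05 − 327.92) / 161 = 0.13 / 161 = 0.0008075.
Darcy flux q = K · i = 1.330 × 0.0008075 = 0.001074 m/day.
Seepage velocity v = q / n_e = 0.001074 / 0.14 = 0.007671 m/day.
Travel time t = L / v = 161 / 0.007671 = 20989 days = 57.46 years.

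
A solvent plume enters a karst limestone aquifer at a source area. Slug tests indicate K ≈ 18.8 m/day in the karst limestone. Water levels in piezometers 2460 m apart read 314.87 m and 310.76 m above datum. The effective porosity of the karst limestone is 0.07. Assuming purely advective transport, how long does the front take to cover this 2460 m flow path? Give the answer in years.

15.0

Hydraulic gradient i = (314.87 − 310.76) / 2460 = 4.11 / 2460 = 0.001671.
Darcy flux q = K · i = 18.80 × 0.001671 = 0.03141 m/day.
Seepage velocity v = q / n_e = 0.03141 / 0.07 = 0.4487 m/day.
Travel time t = L / v = 2460 / 0.4487 = 5482 days = 15.01 years.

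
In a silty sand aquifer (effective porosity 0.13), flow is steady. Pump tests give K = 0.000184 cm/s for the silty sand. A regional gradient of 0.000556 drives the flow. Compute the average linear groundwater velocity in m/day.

0.000680

Convert K: 0.000184 cm/s × 864 = 0.1590 m/day.
Hydraulic gradient i = 0.000556.
Darcy flux q = K · i = 0.1590 × 0.0005560 = 8.839e-05 m/day.
Seepage velocity v = q / n_e = 8.839e-05 / 0.13 = 0.0006799 m/day.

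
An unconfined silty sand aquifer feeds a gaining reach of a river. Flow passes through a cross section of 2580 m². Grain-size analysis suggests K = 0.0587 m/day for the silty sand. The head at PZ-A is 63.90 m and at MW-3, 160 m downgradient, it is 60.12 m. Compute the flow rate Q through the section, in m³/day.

Hydraulic gradient i = (63.90 − 60.12) / 160 = 3.78 / 160 = 0.02363.
Darcy's law: Q = K · A · i = 0.05870 × 2580 × 0.02363 = 3.578 m³/day.

3.58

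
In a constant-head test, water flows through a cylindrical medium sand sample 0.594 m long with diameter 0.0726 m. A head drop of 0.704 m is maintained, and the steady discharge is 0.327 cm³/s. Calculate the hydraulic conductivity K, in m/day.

Cross-sectional area A = π·(d/2)² = π × (0.0726/2)² = 0.004140 m².
Convert discharge: 0.327 cm³/s = 3.270e-07 m³/s.
Darcy's law rearranged: K = Q·L / (A·Δh) = 3.270e-07 × 0.594 / (0.004140 × 0.704) = 6.665e-05 m/s = 5.759 m/day.

5.76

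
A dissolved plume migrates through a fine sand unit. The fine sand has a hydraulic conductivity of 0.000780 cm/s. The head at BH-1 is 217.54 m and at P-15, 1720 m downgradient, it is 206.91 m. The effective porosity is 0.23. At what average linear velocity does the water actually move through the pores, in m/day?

0.0181

Convert K: 0.000780 cm/s × 864 = 0.6739 m/day.
Hydraulic gradient i = (217.54 − 206.91) / 1720 = 10.63 / 1720 = 0.006180.
Darcy flux q = K · i = 0.6739 × 0.006180 = 0.004165 m/day.
Seepage velocity v = q / n_e = 0.004165 / 0.23 = 0.01811 m/day.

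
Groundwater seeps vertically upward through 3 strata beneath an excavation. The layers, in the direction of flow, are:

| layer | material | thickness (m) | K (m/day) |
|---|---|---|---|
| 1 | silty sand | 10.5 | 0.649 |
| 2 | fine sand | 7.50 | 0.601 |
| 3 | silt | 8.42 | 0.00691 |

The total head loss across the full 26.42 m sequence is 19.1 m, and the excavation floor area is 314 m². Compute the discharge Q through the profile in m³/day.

4.81

Flow is perpendicular to layering, so the layers act in series and the equivalent K is the thickness-weighted harmonic mean.
Total thickness L = 10.5 + 7.50 + 8.42 = 26.42 m.
Σ(b_i/K_i) = 10.5/0.649 + 7.50/0.601 + 8.42/0.00691 = 1247 d.
K_eq = L / Σ(b_i/K_i) = 26.42 / 1247 = 0.02118 m/day.
Q = K_eq · A · (Δh/L) = 0.02118 × 314 × (19.1/26.42) = 4.809 m³/day.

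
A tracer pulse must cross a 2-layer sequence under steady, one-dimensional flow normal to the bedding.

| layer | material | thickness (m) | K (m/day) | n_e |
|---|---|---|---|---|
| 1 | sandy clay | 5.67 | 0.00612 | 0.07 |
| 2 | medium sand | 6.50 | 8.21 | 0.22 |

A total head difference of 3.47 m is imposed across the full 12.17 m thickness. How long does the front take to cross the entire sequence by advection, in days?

488

With flow normal to the layers, continuity requires the same specific discharge q through every layer.
Σ(b_i/K_i) = 5.67/0.00612 + 6.50/8.21 = 927.3 d.
q = Δh / Σ(b_i/K_i) = 3.47 / 927.3 = 0.003742 m/day.
In each layer the seepage velocity is v_i = q/n_i, so the layer transit time is t_i = b_i·n_i / q:
  layer 1 (sandy clay): t_1 = 5.67 × 0.07 / 0.003742 = 106.1 d
  layer 2 (medium sand): t_2 = 6.50 × 0.22 / 0.003742 = 382.1 d
Total t = Σ t_i = 488.2 days.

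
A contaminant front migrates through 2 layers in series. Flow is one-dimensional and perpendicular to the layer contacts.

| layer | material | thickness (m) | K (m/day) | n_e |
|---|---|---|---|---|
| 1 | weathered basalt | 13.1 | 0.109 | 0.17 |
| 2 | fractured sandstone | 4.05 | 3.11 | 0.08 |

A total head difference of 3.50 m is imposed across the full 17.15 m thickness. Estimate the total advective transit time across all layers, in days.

88.5

With flow normal to the layers, continuity requires the same specific discharge q through every layer.
Σ(b_i/K_i) = 13.1/0.109 + 4.05/3.11 = 121.5 d.
q = Δh / Σ(b_i/K_i) = 3.50 / 121.5 = 0.02881 m/day.
In each layer the seepage velocity is v_i = q/n_i, so the layer transit time is t_i = b_i·n_i / q:
  layer 1 (weathered basalt): t_1 = 13.1 × 0.17 / 0.02881 = 77.30 d
  layer 2 (fractured sandstone): t_2 = 4.05 × 0.08 / 0.02881 = 11.25 d
Total t = Σ t_i = 88.55 days.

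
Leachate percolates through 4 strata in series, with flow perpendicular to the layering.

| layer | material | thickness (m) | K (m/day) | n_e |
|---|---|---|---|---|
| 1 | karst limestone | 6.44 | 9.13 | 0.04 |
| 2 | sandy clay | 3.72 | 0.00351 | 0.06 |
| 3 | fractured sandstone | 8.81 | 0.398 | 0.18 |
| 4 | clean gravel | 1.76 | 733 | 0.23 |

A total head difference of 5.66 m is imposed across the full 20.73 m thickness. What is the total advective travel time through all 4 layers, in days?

With flow normal to the layers, continuity requires the same specific discharge q through every layer.
Σ(b_i/K_i) = 6.44/9.13 + 3.72/0.00351 + 8.81/0.398 + 1.76/733 = 1083 d.
q = Δh / Σ(b_i/K_i) = 5.66 / 1083 = 0.005228 m/day.
In each layer the seepage velocity is v_i = q/n_i, so the layer transit time is t_i = b_i·n_i / q:
  layer 1 (karst limestone): t_1 = 6.44 × 0.04 / 0.005228 = 49.27 d
  layer 2 (sandy clay): t_2 = 3.72 × 0.06 / 0.005228 = 42.69 d
  layer 3 (fractured sandstone): t_3 = 8.81 × 0.18 / 0.005228 = 303.3 d
  layer 4 (clean gravel): t_4 = 1.76 × 0.23 / 0.005228 = 77.43 d
Total t = Σ t_i = 472.7 days.

473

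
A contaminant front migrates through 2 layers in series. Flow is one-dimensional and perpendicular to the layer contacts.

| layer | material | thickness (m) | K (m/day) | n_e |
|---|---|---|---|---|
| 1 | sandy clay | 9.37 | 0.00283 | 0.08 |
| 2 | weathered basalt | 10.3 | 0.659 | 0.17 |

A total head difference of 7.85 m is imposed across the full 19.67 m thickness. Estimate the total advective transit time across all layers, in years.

With flow normal to the layers, continuity requires the same specific discharge q through every layer.
Σ(b_i/K_i) = 9.37/0.00283 + 10.3/0.659 = 3327 d.
q = Δh / Σ(b_i/K_i) = 7.85 / 3327 = 0.002360 m/day.
In each layer the seepage velocity is v_i = q/n_i, so the layer transit time is t_i = b_i·n_i / q:
  layer 1 (sandy clay): t_1 = 9.37 × 0.08 / 0.002360 = 317.7 d
  layer 2 (weathered basalt): t_2 = 10.3 × 0.17 / 0.002360 = 742.0 d
Total t = Σ t_i = 1060 days = 2.901 years.

2.90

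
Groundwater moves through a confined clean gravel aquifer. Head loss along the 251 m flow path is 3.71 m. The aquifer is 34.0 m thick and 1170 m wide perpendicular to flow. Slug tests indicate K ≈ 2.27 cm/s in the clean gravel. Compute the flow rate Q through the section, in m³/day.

1.15e+06

Convert K: 2.27 cm/s × 864 = 1961 m/day.
Cross-sectional area A = 1170 × 34.0 = 39780 m².
Hydraulic gradient i = Δh / L = 3.71 / 251 = 0.01478.
Darcy's law: Q = K · A · i = 1961 × 39780 × 0.01478 = 1.153e+06 m³/day.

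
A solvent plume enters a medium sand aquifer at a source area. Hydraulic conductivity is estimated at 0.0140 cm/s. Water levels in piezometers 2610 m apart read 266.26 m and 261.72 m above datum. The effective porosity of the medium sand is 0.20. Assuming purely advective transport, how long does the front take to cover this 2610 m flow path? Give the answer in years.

67.9

Convert K: 0.0140 cm/s × 864 = 12.10 m/day.
Hydraulic gradient i = (266.26 − 261.72) / 2610 = 4.54 / 2610 = 0.001739.
Darcy flux q = K · i = 12.10 × 0.001739 = 0.02104 m/day.
Seepage velocity v = q / n_e = 0.02104 / 0.20 = 0.1052 m/day.
Travel time t = L / v = 2610 / 0.1052 = 24809 days = 67.92 years.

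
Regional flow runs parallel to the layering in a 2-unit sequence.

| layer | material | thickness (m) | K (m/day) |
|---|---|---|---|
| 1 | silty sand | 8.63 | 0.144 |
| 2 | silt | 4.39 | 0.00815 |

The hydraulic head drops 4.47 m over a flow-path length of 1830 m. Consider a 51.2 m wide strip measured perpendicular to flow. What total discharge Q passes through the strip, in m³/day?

0.160

Flow is parallel to layering, so each bed carries its own Darcy discharge and the transmissivities add.
Σ(K_i·b_i) = 0.144×8.63 + 0.00815×4.39 = 1.278 m²/day.
Hydraulic gradient i = Δh / L = 4.47 / 1830 = 0.002443.
Q = Σ(K_i·b_i) · W · i = 1.278 × 51.2 × 0.002443 = 0.1599 m³/day.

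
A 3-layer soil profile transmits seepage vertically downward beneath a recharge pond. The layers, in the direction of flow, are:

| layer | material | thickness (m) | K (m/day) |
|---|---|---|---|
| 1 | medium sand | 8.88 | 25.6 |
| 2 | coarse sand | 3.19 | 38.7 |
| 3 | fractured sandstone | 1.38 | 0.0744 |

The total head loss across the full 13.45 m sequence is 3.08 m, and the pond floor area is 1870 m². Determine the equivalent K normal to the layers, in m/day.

Flow is perpendicular to layering, so the layers act in series and the equivalent K is the thickness-weighted harmonic mean.
Total thickness L = 8.88 + 3.19 + 1.38 = 13.45 m.
Σ(b_i/K_i) = 8.88/25.6 + 3.19/38.7 + 1.38/0.0744 = 18.98 d.
K_eq = L / Σ(b_i/K_i) = 13.45 / 18.98 = 0.7087 m/day.

0.709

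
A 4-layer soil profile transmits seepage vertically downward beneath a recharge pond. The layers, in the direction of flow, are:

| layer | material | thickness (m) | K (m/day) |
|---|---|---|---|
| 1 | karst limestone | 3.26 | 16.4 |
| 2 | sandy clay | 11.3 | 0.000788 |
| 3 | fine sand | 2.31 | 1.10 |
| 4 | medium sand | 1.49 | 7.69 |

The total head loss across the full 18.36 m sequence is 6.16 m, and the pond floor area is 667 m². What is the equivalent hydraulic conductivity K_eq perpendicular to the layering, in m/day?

Flow is perpendicular to layering, so the layers act in series and the equivalent K is the thickness-weighted harmonic mean.
Total thickness L = 3.26 + 11.3 + 2.31 + 1.49 = 18.36 m.
Σ(b_i/K_i) = 3.26/16.4 + 11.3/0.000788 + 2.31/1.10 + 1.49/7.69 = 14343 d.
K_eq = L / Σ(b_i/K_i) = 18.36 / 14343 = 0.001280 m/day.

0.00128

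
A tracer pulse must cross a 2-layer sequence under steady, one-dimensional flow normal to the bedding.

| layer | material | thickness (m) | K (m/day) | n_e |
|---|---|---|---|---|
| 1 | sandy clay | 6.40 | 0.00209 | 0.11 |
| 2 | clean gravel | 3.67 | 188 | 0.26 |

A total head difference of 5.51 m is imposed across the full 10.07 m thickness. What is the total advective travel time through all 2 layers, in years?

2.52

With flow normal to the layers, continuity requires the same specific discharge q through every layer.
Σ(b_i/K_i) = 6.40/0.00209 + 3.67/188 = 3062 d.
q = Δh / Σ(b_i/K_i) = 5.51 / 3062 = 0.001799 m/day.
In each layer the seepage velocity is v_i = q/n_i, so the layer transit time is t_i = b_i·n_i / q:
  layer 1 (sandy clay): t_1 = 6.40 × 0.11 / 0.001799 = 391.3 d
  layer 2 (clean gravel): t_2 = 3.67 × 0.26 / 0.001799 = 530.3 d
Total t = Σ t_i = 921.6 days = 2.523 years.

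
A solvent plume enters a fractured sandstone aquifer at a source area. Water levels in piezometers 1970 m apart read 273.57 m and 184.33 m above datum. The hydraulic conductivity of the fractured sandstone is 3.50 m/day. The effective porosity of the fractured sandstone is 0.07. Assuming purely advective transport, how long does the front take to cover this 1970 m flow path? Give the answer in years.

Hydraulic gradient i = (273.57 − 184.33) / 1970 = 89.24 / 1970 = 0.04530.
Darcy flux q = K · i = 3.500 × 0.04530 = 0.1585 m/day.
Seepage velocity v = q / n_e = 0.1585 / 0.07 = 2.265 m/day.
Travel time t = L / v = 1970 / 2.265 = 869.8 days = 2.381 years.

2.38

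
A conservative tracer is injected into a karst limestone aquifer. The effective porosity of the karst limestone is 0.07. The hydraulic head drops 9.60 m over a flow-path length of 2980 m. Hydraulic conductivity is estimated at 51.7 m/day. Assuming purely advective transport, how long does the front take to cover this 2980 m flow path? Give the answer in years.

3.43

Hydraulic gradient i = Δh / L = 9.60 / 2980 = 0.003221.
Darcy flux q = K · i = 51.70 × 0.003221 = 0.1666 m/day.
Seepage velocity v = q / n_e = 0.1666 / 0.07 = 2.379 m/day.
Travel time t = L / v = 2980 / 2.379 = 1252 days = 3.429 years.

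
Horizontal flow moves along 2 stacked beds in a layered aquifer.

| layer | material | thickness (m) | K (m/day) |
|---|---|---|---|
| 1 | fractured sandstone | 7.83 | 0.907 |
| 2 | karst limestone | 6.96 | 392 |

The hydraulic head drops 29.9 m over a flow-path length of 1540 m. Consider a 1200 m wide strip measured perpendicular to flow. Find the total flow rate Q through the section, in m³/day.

63700

Flow is parallel to layering, so each bed carries its own Darcy discharge and the transmissivities add.
Σ(K_i·b_i) = 0.907×7.83 + 392×6.96 = 2735 m²/day.
Hydraulic gradient i = Δh / L = 29.9 / 1540 = 0.01942.
Q = Σ(K_i·b_i) · W · i = 2735 × 1200 × 0.01942 = 63732 m³/day.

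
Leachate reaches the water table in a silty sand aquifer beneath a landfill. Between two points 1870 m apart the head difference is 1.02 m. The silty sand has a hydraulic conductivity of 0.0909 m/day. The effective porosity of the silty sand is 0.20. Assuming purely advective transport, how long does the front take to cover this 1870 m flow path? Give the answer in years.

20700

Hydraulic gradient i = Δh / L = 1.02 / 1870 = 0.0005455.
Darcy flux q = K · i = 0.09090 × 0.0005455 = 4.958e-05 m/day.
Seepage velocity v = q / n_e = 4.958e-05 / 0.20 = 0.0002479 m/day.
Travel time t = L / v = 1870 / 0.0002479 = 7.543e+06 days = 20652 years.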